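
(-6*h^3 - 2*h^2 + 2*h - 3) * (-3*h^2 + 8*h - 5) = 18*h^5 - 42*h^4 + 8*h^3 + 35*h^2 - 34*h + 15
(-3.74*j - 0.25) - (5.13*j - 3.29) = 3.04 - 8.87*j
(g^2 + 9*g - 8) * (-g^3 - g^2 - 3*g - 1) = -g^5 - 10*g^4 - 4*g^3 - 20*g^2 + 15*g + 8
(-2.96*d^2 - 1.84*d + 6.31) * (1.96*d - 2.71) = -5.8016*d^3 + 4.4152*d^2 + 17.354*d - 17.1001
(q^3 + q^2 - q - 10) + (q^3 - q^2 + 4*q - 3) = 2*q^3 + 3*q - 13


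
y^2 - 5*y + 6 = (y - 3)*(y - 2)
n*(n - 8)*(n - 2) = n^3 - 10*n^2 + 16*n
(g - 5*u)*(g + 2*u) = g^2 - 3*g*u - 10*u^2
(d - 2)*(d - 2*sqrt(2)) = d^2 - 2*sqrt(2)*d - 2*d + 4*sqrt(2)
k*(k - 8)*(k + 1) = k^3 - 7*k^2 - 8*k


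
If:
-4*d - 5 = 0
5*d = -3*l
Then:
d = -5/4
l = 25/12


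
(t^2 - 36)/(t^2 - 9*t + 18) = (t + 6)/(t - 3)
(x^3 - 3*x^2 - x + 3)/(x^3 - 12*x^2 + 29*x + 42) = (x^2 - 4*x + 3)/(x^2 - 13*x + 42)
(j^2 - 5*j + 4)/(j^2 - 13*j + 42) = (j^2 - 5*j + 4)/(j^2 - 13*j + 42)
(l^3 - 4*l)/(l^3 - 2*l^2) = (l + 2)/l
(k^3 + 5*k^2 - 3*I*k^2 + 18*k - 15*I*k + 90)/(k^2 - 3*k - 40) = (k^2 - 3*I*k + 18)/(k - 8)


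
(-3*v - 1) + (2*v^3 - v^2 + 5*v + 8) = 2*v^3 - v^2 + 2*v + 7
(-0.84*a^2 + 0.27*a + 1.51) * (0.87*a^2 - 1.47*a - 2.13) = -0.7308*a^4 + 1.4697*a^3 + 2.706*a^2 - 2.7948*a - 3.2163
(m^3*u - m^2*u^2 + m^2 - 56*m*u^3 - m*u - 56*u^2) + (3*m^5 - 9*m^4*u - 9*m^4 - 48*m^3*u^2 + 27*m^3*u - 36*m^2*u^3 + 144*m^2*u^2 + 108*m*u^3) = 3*m^5 - 9*m^4*u - 9*m^4 - 48*m^3*u^2 + 28*m^3*u - 36*m^2*u^3 + 143*m^2*u^2 + m^2 + 52*m*u^3 - m*u - 56*u^2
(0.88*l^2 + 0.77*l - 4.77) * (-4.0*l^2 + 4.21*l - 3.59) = -3.52*l^4 + 0.6248*l^3 + 19.1625*l^2 - 22.846*l + 17.1243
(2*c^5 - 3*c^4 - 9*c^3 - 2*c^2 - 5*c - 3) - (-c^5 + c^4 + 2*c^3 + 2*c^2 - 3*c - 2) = 3*c^5 - 4*c^4 - 11*c^3 - 4*c^2 - 2*c - 1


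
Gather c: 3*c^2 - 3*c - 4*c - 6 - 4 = 3*c^2 - 7*c - 10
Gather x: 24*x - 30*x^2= -30*x^2 + 24*x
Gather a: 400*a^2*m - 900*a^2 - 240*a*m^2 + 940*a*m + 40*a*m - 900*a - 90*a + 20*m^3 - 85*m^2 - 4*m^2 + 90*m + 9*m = a^2*(400*m - 900) + a*(-240*m^2 + 980*m - 990) + 20*m^3 - 89*m^2 + 99*m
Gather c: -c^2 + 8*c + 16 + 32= -c^2 + 8*c + 48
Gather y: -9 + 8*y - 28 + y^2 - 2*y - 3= y^2 + 6*y - 40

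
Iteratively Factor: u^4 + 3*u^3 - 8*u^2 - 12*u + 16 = (u + 4)*(u^3 - u^2 - 4*u + 4) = (u - 1)*(u + 4)*(u^2 - 4) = (u - 1)*(u + 2)*(u + 4)*(u - 2)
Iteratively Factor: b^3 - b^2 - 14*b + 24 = (b + 4)*(b^2 - 5*b + 6) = (b - 2)*(b + 4)*(b - 3)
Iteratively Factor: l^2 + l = (l + 1)*(l)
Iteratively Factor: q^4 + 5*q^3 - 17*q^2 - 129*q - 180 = (q + 3)*(q^3 + 2*q^2 - 23*q - 60) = (q - 5)*(q + 3)*(q^2 + 7*q + 12) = (q - 5)*(q + 3)*(q + 4)*(q + 3)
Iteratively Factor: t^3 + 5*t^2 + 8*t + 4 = (t + 1)*(t^2 + 4*t + 4) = (t + 1)*(t + 2)*(t + 2)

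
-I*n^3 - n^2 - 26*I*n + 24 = (n - 6*I)*(n + 4*I)*(-I*n + 1)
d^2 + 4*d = d*(d + 4)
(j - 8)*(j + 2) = j^2 - 6*j - 16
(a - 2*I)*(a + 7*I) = a^2 + 5*I*a + 14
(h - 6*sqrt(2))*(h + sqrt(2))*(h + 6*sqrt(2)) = h^3 + sqrt(2)*h^2 - 72*h - 72*sqrt(2)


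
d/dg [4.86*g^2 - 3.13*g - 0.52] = 9.72*g - 3.13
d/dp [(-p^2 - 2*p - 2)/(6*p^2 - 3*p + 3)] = (5*p^2 + 6*p - 4)/(3*(4*p^4 - 4*p^3 + 5*p^2 - 2*p + 1))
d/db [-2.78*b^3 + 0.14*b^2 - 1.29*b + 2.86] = -8.34*b^2 + 0.28*b - 1.29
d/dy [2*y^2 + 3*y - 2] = 4*y + 3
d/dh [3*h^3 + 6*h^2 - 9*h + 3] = 9*h^2 + 12*h - 9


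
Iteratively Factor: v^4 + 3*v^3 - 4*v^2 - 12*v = (v + 3)*(v^3 - 4*v) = v*(v + 3)*(v^2 - 4) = v*(v + 2)*(v + 3)*(v - 2)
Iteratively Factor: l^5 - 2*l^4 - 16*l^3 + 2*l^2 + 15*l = (l + 1)*(l^4 - 3*l^3 - 13*l^2 + 15*l) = (l - 5)*(l + 1)*(l^3 + 2*l^2 - 3*l) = (l - 5)*(l - 1)*(l + 1)*(l^2 + 3*l) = l*(l - 5)*(l - 1)*(l + 1)*(l + 3)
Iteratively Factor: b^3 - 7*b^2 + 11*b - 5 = (b - 1)*(b^2 - 6*b + 5) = (b - 5)*(b - 1)*(b - 1)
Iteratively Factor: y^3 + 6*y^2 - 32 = (y + 4)*(y^2 + 2*y - 8) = (y + 4)^2*(y - 2)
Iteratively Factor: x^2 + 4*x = (x + 4)*(x)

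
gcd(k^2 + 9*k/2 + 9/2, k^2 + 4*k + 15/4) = k + 3/2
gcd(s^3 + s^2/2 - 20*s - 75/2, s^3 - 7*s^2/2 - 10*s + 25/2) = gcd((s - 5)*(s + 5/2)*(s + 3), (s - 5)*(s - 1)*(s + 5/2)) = s^2 - 5*s/2 - 25/2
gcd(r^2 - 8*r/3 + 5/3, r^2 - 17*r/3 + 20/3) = r - 5/3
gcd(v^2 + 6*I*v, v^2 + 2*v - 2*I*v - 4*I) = 1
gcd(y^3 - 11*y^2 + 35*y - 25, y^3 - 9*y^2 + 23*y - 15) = y^2 - 6*y + 5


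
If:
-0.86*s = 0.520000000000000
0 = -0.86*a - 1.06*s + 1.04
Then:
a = 1.95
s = -0.60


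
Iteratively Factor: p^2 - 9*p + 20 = (p - 5)*(p - 4)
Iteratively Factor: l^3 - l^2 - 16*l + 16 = (l + 4)*(l^2 - 5*l + 4) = (l - 4)*(l + 4)*(l - 1)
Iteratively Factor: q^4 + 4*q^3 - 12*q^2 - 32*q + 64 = (q - 2)*(q^3 + 6*q^2 - 32) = (q - 2)*(q + 4)*(q^2 + 2*q - 8) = (q - 2)*(q + 4)^2*(q - 2)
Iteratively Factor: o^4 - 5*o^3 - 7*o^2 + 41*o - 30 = (o - 5)*(o^3 - 7*o + 6) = (o - 5)*(o + 3)*(o^2 - 3*o + 2) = (o - 5)*(o - 1)*(o + 3)*(o - 2)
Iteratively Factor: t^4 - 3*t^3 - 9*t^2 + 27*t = (t - 3)*(t^3 - 9*t) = t*(t - 3)*(t^2 - 9) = t*(t - 3)*(t + 3)*(t - 3)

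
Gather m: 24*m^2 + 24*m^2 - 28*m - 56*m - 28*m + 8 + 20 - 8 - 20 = 48*m^2 - 112*m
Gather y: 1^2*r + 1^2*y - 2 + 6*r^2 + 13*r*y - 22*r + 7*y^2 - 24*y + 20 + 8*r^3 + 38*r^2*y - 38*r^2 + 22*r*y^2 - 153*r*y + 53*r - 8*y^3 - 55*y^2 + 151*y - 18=8*r^3 - 32*r^2 + 32*r - 8*y^3 + y^2*(22*r - 48) + y*(38*r^2 - 140*r + 128)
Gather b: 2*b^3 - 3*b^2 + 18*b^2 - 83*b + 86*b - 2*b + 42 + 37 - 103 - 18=2*b^3 + 15*b^2 + b - 42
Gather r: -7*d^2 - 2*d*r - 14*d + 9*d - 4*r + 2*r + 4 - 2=-7*d^2 - 5*d + r*(-2*d - 2) + 2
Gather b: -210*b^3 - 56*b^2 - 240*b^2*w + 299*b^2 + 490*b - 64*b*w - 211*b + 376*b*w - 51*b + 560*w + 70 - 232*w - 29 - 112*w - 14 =-210*b^3 + b^2*(243 - 240*w) + b*(312*w + 228) + 216*w + 27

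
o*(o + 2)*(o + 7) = o^3 + 9*o^2 + 14*o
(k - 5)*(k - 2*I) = k^2 - 5*k - 2*I*k + 10*I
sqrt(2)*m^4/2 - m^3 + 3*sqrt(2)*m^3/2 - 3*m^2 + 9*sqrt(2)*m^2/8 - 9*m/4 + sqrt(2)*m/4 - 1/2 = (m/2 + 1)*(m + 1/2)*(m - sqrt(2))*(sqrt(2)*m + sqrt(2)/2)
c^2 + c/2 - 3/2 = (c - 1)*(c + 3/2)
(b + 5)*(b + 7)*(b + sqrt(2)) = b^3 + sqrt(2)*b^2 + 12*b^2 + 12*sqrt(2)*b + 35*b + 35*sqrt(2)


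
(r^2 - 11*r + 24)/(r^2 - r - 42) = (-r^2 + 11*r - 24)/(-r^2 + r + 42)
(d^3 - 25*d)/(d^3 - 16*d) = (d^2 - 25)/(d^2 - 16)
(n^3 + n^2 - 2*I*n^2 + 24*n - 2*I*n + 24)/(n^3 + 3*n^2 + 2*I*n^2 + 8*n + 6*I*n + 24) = (n^2 + n*(1 - 6*I) - 6*I)/(n^2 + n*(3 - 2*I) - 6*I)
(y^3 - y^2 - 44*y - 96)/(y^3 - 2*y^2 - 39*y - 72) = (y + 4)/(y + 3)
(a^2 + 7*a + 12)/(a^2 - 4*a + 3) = (a^2 + 7*a + 12)/(a^2 - 4*a + 3)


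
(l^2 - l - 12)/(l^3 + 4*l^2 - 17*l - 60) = 1/(l + 5)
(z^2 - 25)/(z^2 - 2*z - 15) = (z + 5)/(z + 3)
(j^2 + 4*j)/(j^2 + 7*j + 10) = j*(j + 4)/(j^2 + 7*j + 10)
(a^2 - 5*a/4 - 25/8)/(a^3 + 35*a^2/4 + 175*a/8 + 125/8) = (2*a - 5)/(2*a^2 + 15*a + 25)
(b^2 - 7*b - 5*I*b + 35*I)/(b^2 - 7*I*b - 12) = (-b^2 + 7*b + 5*I*b - 35*I)/(-b^2 + 7*I*b + 12)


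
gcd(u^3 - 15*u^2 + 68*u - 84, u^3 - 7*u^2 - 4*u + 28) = u^2 - 9*u + 14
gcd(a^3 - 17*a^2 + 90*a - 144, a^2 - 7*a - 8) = a - 8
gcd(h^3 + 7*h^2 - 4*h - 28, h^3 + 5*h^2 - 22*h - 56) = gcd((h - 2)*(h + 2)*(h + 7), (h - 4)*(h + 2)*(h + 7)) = h^2 + 9*h + 14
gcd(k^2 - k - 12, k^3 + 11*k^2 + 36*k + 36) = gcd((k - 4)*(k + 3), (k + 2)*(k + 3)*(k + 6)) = k + 3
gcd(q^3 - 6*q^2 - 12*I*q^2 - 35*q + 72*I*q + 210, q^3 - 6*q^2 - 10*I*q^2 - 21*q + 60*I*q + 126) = q^2 + q*(-6 - 7*I) + 42*I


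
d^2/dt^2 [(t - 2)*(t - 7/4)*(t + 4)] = 6*t + 1/2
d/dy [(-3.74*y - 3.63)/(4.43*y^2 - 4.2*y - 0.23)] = (16.5682*y^2 + 32.1618*y - 14.3858)/(19.6249*y^4 - 37.212*y^3 + 15.6022*y^2 + 1.932*y + 0.0529)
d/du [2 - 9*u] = -9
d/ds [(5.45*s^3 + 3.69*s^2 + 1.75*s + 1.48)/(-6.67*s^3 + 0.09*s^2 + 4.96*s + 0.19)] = (-1.4210854715202e-14*s^5 + 25.1028*s^4 + 77.409*s^3 + 50.8662*s^2 + 1.1358*s - 7.0083)/(44.4889*s^6 - 1.2006*s^5 - 66.1583*s^4 - 1.6418*s^3 + 24.6358*s^2 + 1.8848*s + 0.0361)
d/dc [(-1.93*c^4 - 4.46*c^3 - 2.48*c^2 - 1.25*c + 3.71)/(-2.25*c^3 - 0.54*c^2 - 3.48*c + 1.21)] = (4.3425*c^6 + 2.0844*c^5 + 16.9776*c^4 + 16.0754*c^3 + 16.8081*c^2 - 1.9948*c + 11.3983)/(5.0625*c^6 + 2.43*c^5 + 15.9516*c^4 - 1.6866*c^3 + 10.8036*c^2 - 8.4216*c + 1.4641)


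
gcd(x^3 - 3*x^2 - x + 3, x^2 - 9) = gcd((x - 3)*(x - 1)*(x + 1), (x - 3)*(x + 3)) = x - 3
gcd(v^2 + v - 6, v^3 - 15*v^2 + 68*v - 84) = v - 2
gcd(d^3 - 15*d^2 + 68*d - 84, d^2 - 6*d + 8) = d - 2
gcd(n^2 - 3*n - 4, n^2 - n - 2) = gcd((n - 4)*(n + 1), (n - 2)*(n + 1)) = n + 1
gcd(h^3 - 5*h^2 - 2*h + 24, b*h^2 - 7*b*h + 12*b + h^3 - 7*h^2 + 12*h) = h^2 - 7*h + 12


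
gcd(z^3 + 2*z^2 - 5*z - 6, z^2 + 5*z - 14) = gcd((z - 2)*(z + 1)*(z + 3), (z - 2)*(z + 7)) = z - 2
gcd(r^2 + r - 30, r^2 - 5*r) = r - 5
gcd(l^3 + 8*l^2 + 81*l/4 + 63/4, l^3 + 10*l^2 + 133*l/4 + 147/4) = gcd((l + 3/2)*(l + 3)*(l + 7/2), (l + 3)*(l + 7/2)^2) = l^2 + 13*l/2 + 21/2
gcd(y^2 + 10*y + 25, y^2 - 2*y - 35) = y + 5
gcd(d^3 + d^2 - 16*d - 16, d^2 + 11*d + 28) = d + 4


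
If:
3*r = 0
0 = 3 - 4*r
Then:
No Solution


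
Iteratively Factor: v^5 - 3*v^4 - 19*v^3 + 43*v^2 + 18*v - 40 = (v + 4)*(v^4 - 7*v^3 + 9*v^2 + 7*v - 10) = (v - 5)*(v + 4)*(v^3 - 2*v^2 - v + 2) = (v - 5)*(v + 1)*(v + 4)*(v^2 - 3*v + 2) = (v - 5)*(v - 2)*(v + 1)*(v + 4)*(v - 1)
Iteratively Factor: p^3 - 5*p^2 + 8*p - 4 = (p - 2)*(p^2 - 3*p + 2) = (p - 2)*(p - 1)*(p - 2)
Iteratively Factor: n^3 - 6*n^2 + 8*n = (n)*(n^2 - 6*n + 8) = n*(n - 4)*(n - 2)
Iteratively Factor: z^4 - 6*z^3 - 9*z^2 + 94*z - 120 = (z + 4)*(z^3 - 10*z^2 + 31*z - 30) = (z - 5)*(z + 4)*(z^2 - 5*z + 6) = (z - 5)*(z - 3)*(z + 4)*(z - 2)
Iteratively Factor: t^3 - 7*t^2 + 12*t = (t - 4)*(t^2 - 3*t) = t*(t - 4)*(t - 3)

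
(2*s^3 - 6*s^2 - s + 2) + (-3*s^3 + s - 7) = -s^3 - 6*s^2 - 5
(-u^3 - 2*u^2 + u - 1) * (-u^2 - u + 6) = u^5 + 3*u^4 - 5*u^3 - 12*u^2 + 7*u - 6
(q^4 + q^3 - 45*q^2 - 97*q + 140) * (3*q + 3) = 3*q^5 + 6*q^4 - 132*q^3 - 426*q^2 + 129*q + 420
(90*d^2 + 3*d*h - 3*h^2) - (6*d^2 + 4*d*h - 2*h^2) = 84*d^2 - d*h - h^2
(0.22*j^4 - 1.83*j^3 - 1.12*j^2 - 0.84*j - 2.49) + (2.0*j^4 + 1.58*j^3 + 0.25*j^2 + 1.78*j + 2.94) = 2.22*j^4 - 0.25*j^3 - 0.87*j^2 + 0.94*j + 0.45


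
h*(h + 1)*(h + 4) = h^3 + 5*h^2 + 4*h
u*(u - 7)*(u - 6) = u^3 - 13*u^2 + 42*u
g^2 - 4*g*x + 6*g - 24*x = (g + 6)*(g - 4*x)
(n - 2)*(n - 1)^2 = n^3 - 4*n^2 + 5*n - 2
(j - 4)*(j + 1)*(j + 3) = j^3 - 13*j - 12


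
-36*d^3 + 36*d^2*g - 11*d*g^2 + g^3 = (-6*d + g)*(-3*d + g)*(-2*d + g)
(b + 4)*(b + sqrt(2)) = b^2 + sqrt(2)*b + 4*b + 4*sqrt(2)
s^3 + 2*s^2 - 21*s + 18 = (s - 3)*(s - 1)*(s + 6)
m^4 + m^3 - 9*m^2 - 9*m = m*(m - 3)*(m + 1)*(m + 3)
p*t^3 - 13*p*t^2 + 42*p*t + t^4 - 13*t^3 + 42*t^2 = t*(p + t)*(t - 7)*(t - 6)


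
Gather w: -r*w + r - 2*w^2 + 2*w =r - 2*w^2 + w*(2 - r)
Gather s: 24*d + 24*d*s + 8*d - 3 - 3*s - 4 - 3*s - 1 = 32*d + s*(24*d - 6) - 8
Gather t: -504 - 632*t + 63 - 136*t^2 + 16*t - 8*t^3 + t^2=-8*t^3 - 135*t^2 - 616*t - 441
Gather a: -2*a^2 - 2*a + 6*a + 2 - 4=-2*a^2 + 4*a - 2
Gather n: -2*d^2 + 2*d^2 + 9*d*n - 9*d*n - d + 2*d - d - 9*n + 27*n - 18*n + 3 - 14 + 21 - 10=0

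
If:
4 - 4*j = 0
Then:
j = 1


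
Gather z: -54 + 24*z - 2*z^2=-2*z^2 + 24*z - 54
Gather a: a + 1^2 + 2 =a + 3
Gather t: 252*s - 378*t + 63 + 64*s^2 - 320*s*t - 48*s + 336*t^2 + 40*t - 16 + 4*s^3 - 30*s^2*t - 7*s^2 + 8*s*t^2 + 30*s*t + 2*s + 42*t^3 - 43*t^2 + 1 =4*s^3 + 57*s^2 + 206*s + 42*t^3 + t^2*(8*s + 293) + t*(-30*s^2 - 290*s - 338) + 48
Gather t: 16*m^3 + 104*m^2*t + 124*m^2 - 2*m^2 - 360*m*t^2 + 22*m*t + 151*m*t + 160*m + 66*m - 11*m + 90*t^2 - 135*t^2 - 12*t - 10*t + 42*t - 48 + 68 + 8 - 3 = 16*m^3 + 122*m^2 + 215*m + t^2*(-360*m - 45) + t*(104*m^2 + 173*m + 20) + 25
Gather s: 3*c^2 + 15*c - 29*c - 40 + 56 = 3*c^2 - 14*c + 16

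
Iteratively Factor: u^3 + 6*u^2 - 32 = (u + 4)*(u^2 + 2*u - 8) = (u + 4)^2*(u - 2)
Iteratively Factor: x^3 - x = (x + 1)*(x^2 - x) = x*(x + 1)*(x - 1)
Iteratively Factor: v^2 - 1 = (v - 1)*(v + 1)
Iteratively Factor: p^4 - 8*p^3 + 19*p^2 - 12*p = (p - 3)*(p^3 - 5*p^2 + 4*p) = (p - 3)*(p - 1)*(p^2 - 4*p) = p*(p - 3)*(p - 1)*(p - 4)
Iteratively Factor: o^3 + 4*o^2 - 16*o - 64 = (o + 4)*(o^2 - 16) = (o + 4)^2*(o - 4)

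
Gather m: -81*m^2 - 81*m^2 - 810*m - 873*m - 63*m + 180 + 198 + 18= -162*m^2 - 1746*m + 396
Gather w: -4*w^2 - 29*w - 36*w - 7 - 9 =-4*w^2 - 65*w - 16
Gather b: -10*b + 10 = 10 - 10*b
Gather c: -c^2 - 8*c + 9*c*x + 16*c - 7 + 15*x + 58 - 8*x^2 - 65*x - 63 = -c^2 + c*(9*x + 8) - 8*x^2 - 50*x - 12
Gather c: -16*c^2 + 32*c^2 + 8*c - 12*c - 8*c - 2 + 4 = 16*c^2 - 12*c + 2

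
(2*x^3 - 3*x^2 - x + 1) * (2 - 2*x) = -4*x^4 + 10*x^3 - 4*x^2 - 4*x + 2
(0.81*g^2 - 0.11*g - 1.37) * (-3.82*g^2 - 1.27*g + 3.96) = -3.0942*g^4 - 0.6085*g^3 + 8.5807*g^2 + 1.3043*g - 5.4252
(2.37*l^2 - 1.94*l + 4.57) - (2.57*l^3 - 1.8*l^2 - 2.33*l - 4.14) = -2.57*l^3 + 4.17*l^2 + 0.39*l + 8.71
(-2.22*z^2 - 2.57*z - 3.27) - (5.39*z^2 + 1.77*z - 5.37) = -7.61*z^2 - 4.34*z + 2.1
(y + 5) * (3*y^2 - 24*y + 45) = 3*y^3 - 9*y^2 - 75*y + 225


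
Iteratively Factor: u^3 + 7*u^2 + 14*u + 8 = (u + 2)*(u^2 + 5*u + 4) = (u + 1)*(u + 2)*(u + 4)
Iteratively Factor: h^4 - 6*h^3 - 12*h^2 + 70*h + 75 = (h - 5)*(h^3 - h^2 - 17*h - 15) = (h - 5)*(h + 1)*(h^2 - 2*h - 15) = (h - 5)*(h + 1)*(h + 3)*(h - 5)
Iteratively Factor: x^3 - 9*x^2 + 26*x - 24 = (x - 4)*(x^2 - 5*x + 6) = (x - 4)*(x - 2)*(x - 3)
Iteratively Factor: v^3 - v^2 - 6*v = (v)*(v^2 - v - 6) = v*(v - 3)*(v + 2)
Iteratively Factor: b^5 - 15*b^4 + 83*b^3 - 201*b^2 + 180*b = (b)*(b^4 - 15*b^3 + 83*b^2 - 201*b + 180) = b*(b - 3)*(b^3 - 12*b^2 + 47*b - 60) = b*(b - 3)^2*(b^2 - 9*b + 20) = b*(b - 5)*(b - 3)^2*(b - 4)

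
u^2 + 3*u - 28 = (u - 4)*(u + 7)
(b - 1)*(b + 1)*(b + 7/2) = b^3 + 7*b^2/2 - b - 7/2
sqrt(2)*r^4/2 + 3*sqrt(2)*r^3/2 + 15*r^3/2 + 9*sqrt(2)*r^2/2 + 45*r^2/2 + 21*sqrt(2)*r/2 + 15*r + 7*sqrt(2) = (r + 2)*(r + sqrt(2)/2)*(r + 7*sqrt(2))*(sqrt(2)*r/2 + sqrt(2)/2)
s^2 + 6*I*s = s*(s + 6*I)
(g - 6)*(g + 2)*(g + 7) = g^3 + 3*g^2 - 40*g - 84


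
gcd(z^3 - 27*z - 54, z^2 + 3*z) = z + 3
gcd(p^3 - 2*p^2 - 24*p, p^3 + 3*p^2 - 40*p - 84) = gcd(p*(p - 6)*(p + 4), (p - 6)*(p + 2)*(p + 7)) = p - 6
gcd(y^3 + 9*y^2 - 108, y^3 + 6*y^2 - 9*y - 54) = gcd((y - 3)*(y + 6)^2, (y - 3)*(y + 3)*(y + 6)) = y^2 + 3*y - 18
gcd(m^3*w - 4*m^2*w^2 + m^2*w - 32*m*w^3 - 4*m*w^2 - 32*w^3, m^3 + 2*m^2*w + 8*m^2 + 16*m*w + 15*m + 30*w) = 1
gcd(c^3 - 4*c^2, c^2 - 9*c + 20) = c - 4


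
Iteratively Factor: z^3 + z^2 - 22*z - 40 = (z - 5)*(z^2 + 6*z + 8) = (z - 5)*(z + 4)*(z + 2)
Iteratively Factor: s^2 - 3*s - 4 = (s + 1)*(s - 4)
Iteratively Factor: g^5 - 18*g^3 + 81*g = (g - 3)*(g^4 + 3*g^3 - 9*g^2 - 27*g) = (g - 3)^2*(g^3 + 6*g^2 + 9*g) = g*(g - 3)^2*(g^2 + 6*g + 9) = g*(g - 3)^2*(g + 3)*(g + 3)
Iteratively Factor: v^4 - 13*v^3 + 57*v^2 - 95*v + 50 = (v - 5)*(v^3 - 8*v^2 + 17*v - 10) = (v - 5)^2*(v^2 - 3*v + 2) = (v - 5)^2*(v - 2)*(v - 1)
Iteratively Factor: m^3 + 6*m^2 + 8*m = (m + 4)*(m^2 + 2*m) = m*(m + 4)*(m + 2)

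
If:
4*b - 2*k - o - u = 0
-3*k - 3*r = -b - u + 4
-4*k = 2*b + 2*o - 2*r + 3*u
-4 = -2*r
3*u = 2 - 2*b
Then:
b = 5/14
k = -43/14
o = 50/7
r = 2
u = 3/7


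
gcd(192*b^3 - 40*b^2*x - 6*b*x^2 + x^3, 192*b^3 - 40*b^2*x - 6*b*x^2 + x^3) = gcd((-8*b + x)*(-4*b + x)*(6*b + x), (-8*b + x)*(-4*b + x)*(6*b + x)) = 192*b^3 - 40*b^2*x - 6*b*x^2 + x^3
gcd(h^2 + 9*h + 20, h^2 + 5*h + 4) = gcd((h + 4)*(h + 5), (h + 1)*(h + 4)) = h + 4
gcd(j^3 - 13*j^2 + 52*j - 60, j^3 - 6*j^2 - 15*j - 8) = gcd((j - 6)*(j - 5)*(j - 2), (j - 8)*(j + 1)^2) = 1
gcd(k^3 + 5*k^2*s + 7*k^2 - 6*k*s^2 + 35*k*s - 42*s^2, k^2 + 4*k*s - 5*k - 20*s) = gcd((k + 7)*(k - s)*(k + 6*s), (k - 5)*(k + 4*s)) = 1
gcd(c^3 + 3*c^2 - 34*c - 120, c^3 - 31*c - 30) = c^2 - c - 30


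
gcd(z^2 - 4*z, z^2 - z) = z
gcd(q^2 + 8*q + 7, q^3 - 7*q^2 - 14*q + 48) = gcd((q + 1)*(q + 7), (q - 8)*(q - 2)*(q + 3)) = 1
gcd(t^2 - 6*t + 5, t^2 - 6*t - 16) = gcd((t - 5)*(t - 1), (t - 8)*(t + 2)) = 1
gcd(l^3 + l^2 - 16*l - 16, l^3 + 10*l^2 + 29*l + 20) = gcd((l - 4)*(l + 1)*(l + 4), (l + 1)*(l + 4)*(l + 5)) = l^2 + 5*l + 4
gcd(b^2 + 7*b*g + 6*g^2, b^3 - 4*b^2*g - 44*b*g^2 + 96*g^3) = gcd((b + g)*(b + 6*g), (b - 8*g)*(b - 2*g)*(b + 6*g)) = b + 6*g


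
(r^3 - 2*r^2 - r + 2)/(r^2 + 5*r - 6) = (r^2 - r - 2)/(r + 6)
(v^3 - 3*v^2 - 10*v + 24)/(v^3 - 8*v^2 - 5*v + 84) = (v - 2)/(v - 7)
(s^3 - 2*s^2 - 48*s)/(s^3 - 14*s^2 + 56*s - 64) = s*(s + 6)/(s^2 - 6*s + 8)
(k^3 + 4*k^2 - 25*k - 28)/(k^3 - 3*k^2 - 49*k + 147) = (k^2 - 3*k - 4)/(k^2 - 10*k + 21)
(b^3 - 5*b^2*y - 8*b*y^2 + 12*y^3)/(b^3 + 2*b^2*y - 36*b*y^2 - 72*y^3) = (b - y)/(b + 6*y)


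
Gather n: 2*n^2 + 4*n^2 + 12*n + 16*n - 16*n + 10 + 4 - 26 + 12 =6*n^2 + 12*n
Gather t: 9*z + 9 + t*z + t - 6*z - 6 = t*(z + 1) + 3*z + 3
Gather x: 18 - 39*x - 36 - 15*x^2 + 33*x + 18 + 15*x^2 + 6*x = 0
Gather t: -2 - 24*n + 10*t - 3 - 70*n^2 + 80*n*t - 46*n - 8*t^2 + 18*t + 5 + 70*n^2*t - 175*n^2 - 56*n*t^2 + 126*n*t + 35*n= -245*n^2 - 35*n + t^2*(-56*n - 8) + t*(70*n^2 + 206*n + 28)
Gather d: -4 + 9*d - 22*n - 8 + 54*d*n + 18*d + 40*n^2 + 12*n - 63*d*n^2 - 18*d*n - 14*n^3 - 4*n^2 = d*(-63*n^2 + 36*n + 27) - 14*n^3 + 36*n^2 - 10*n - 12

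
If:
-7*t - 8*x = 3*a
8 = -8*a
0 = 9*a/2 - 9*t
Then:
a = -1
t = -1/2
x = 13/16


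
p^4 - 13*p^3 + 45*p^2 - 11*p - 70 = (p - 7)*(p - 5)*(p - 2)*(p + 1)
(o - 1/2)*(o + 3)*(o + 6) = o^3 + 17*o^2/2 + 27*o/2 - 9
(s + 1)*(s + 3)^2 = s^3 + 7*s^2 + 15*s + 9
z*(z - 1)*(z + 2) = z^3 + z^2 - 2*z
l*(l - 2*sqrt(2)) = l^2 - 2*sqrt(2)*l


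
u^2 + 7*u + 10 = (u + 2)*(u + 5)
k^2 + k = k*(k + 1)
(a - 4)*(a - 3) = a^2 - 7*a + 12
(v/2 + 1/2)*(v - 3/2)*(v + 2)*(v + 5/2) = v^4/2 + 2*v^3 + 5*v^2/8 - 37*v/8 - 15/4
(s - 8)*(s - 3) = s^2 - 11*s + 24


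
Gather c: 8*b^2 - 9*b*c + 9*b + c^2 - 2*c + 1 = 8*b^2 + 9*b + c^2 + c*(-9*b - 2) + 1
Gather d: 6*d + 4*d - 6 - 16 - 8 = 10*d - 30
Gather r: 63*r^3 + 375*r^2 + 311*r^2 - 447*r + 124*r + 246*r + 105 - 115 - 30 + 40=63*r^3 + 686*r^2 - 77*r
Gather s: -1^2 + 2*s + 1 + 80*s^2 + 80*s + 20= 80*s^2 + 82*s + 20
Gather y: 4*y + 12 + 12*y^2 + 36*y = 12*y^2 + 40*y + 12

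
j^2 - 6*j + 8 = (j - 4)*(j - 2)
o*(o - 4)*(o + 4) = o^3 - 16*o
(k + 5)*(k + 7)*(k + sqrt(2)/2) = k^3 + sqrt(2)*k^2/2 + 12*k^2 + 6*sqrt(2)*k + 35*k + 35*sqrt(2)/2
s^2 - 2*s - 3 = (s - 3)*(s + 1)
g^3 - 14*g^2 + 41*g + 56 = (g - 8)*(g - 7)*(g + 1)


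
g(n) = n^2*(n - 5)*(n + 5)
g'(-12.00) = -6312.00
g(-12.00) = 17136.00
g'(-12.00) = -6312.00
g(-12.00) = 17136.00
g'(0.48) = -23.56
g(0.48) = -5.71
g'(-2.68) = 57.00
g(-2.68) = -127.97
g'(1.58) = -63.22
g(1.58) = -56.18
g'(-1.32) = 56.80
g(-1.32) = -40.52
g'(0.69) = -33.19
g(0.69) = -11.68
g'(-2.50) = 62.50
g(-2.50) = -117.19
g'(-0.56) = 27.30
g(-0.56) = -7.74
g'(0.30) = -14.89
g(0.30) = -2.24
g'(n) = n^2*(n - 5) + n^2*(n + 5) + 2*n*(n - 5)*(n + 5) = 4*n^3 - 50*n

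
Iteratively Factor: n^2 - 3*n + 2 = (n - 1)*(n - 2)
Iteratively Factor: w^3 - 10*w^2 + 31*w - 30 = (w - 3)*(w^2 - 7*w + 10) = (w - 5)*(w - 3)*(w - 2)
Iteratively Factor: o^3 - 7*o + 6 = (o - 2)*(o^2 + 2*o - 3) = (o - 2)*(o - 1)*(o + 3)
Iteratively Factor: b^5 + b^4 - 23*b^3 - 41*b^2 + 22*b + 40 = (b + 1)*(b^4 - 23*b^2 - 18*b + 40) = (b + 1)*(b + 2)*(b^3 - 2*b^2 - 19*b + 20) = (b + 1)*(b + 2)*(b + 4)*(b^2 - 6*b + 5) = (b - 1)*(b + 1)*(b + 2)*(b + 4)*(b - 5)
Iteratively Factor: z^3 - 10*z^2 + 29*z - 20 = (z - 1)*(z^2 - 9*z + 20) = (z - 4)*(z - 1)*(z - 5)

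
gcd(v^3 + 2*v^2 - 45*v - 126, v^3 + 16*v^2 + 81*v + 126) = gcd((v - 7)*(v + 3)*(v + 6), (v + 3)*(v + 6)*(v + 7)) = v^2 + 9*v + 18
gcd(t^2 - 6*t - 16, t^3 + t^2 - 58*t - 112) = t^2 - 6*t - 16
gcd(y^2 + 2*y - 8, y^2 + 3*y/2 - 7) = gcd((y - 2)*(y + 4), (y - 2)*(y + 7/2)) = y - 2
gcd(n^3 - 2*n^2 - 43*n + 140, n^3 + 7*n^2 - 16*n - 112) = n^2 + 3*n - 28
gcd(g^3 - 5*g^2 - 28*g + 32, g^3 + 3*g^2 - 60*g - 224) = g^2 - 4*g - 32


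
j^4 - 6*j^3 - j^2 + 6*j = j*(j - 6)*(j - 1)*(j + 1)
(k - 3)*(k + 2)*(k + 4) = k^3 + 3*k^2 - 10*k - 24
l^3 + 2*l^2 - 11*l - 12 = (l - 3)*(l + 1)*(l + 4)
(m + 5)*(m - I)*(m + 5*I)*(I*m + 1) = I*m^4 - 3*m^3 + 5*I*m^3 - 15*m^2 + 9*I*m^2 + 5*m + 45*I*m + 25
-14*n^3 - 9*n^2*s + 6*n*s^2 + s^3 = (-2*n + s)*(n + s)*(7*n + s)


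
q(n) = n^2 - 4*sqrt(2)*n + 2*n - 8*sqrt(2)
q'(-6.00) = -15.66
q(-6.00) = 46.63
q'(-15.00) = -33.66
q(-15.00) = 268.54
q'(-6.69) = -17.04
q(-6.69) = 57.91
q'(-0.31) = -4.28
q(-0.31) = -10.08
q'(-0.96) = -5.58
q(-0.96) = -6.88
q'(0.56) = -2.54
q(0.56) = -13.05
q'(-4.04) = -11.74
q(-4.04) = 19.78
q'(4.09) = 4.52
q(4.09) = -9.54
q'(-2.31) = -8.28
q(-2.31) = 2.47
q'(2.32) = 0.98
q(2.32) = -14.42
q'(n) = 2*n - 4*sqrt(2) + 2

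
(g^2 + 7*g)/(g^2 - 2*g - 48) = g*(g + 7)/(g^2 - 2*g - 48)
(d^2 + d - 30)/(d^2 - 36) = (d - 5)/(d - 6)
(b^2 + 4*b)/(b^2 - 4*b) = (b + 4)/(b - 4)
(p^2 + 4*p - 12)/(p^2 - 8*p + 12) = (p + 6)/(p - 6)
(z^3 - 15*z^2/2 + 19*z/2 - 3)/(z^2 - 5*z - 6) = (2*z^2 - 3*z + 1)/(2*(z + 1))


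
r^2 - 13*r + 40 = (r - 8)*(r - 5)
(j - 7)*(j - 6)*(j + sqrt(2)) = j^3 - 13*j^2 + sqrt(2)*j^2 - 13*sqrt(2)*j + 42*j + 42*sqrt(2)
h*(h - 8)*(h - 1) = h^3 - 9*h^2 + 8*h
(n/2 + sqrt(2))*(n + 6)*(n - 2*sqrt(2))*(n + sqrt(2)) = n^4/2 + sqrt(2)*n^3/2 + 3*n^3 - 4*n^2 + 3*sqrt(2)*n^2 - 24*n - 4*sqrt(2)*n - 24*sqrt(2)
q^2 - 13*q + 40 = (q - 8)*(q - 5)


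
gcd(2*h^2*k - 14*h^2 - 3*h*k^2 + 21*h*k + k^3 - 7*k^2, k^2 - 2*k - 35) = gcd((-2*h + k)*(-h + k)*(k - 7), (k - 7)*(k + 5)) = k - 7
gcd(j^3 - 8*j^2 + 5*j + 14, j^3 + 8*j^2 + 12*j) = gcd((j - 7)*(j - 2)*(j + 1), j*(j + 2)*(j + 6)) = 1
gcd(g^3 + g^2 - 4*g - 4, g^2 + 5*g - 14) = g - 2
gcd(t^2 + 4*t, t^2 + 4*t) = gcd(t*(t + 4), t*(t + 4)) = t^2 + 4*t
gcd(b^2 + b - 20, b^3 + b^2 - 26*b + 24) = b - 4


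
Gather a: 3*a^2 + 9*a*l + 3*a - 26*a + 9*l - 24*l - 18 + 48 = 3*a^2 + a*(9*l - 23) - 15*l + 30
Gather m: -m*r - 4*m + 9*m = m*(5 - r)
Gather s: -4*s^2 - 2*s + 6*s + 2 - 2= -4*s^2 + 4*s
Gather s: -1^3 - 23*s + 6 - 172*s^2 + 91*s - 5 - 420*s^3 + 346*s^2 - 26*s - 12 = -420*s^3 + 174*s^2 + 42*s - 12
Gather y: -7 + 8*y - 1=8*y - 8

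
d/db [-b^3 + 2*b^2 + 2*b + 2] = -3*b^2 + 4*b + 2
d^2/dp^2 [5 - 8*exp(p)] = -8*exp(p)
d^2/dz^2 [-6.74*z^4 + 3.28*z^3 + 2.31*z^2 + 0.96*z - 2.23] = -80.88*z^2 + 19.68*z + 4.62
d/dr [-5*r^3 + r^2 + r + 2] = -15*r^2 + 2*r + 1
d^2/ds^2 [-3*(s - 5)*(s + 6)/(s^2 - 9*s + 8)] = 12*(-5*s^3 + 57*s^2 - 393*s + 1027)/(s^6 - 27*s^5 + 267*s^4 - 1161*s^3 + 2136*s^2 - 1728*s + 512)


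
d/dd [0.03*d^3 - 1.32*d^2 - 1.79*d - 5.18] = 0.09*d^2 - 2.64*d - 1.79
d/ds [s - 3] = 1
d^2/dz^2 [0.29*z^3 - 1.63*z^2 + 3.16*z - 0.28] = 1.74*z - 3.26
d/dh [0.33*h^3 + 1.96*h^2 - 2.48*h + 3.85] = 0.99*h^2 + 3.92*h - 2.48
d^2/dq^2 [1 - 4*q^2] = -8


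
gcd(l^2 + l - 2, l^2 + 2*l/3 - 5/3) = l - 1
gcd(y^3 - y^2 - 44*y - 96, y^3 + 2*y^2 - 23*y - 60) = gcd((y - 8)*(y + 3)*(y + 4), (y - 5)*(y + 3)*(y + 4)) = y^2 + 7*y + 12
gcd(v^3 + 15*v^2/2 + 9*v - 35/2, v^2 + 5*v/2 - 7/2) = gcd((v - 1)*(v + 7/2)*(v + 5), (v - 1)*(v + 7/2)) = v^2 + 5*v/2 - 7/2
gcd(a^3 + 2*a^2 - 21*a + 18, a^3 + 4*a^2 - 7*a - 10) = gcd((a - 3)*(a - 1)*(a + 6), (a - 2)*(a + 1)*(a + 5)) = 1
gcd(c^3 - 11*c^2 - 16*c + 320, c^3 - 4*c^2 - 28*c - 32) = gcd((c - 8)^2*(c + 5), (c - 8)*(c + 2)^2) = c - 8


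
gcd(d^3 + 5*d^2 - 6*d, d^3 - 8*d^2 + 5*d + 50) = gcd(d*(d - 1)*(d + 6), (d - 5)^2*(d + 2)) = 1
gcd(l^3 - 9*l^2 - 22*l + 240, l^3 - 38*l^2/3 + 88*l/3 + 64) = l^2 - 14*l + 48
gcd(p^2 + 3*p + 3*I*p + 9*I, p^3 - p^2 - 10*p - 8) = 1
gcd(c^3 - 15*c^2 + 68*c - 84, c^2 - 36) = c - 6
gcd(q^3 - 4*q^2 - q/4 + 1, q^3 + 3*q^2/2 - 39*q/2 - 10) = q^2 - 7*q/2 - 2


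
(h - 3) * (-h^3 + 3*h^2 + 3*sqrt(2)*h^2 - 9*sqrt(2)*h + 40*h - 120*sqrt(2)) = -h^4 + 3*sqrt(2)*h^3 + 6*h^3 - 18*sqrt(2)*h^2 + 31*h^2 - 93*sqrt(2)*h - 120*h + 360*sqrt(2)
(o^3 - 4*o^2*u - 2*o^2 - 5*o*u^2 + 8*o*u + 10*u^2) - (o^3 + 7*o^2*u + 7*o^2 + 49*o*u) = -11*o^2*u - 9*o^2 - 5*o*u^2 - 41*o*u + 10*u^2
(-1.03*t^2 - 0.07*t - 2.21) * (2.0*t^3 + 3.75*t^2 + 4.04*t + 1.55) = -2.06*t^5 - 4.0025*t^4 - 8.8437*t^3 - 10.1668*t^2 - 9.0369*t - 3.4255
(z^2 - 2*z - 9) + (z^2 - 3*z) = 2*z^2 - 5*z - 9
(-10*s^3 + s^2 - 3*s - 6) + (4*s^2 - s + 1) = -10*s^3 + 5*s^2 - 4*s - 5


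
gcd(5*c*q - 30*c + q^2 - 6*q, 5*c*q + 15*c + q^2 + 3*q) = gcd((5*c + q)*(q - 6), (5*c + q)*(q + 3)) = 5*c + q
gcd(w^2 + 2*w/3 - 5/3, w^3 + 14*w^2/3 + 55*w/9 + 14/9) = 1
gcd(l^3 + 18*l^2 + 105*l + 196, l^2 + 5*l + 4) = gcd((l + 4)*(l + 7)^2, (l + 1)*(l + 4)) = l + 4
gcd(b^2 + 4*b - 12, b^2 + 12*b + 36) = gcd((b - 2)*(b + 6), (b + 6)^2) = b + 6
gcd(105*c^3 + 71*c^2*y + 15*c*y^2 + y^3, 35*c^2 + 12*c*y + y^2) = 35*c^2 + 12*c*y + y^2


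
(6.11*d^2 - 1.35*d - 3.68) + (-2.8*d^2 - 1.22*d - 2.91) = 3.31*d^2 - 2.57*d - 6.59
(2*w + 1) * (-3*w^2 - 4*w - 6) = -6*w^3 - 11*w^2 - 16*w - 6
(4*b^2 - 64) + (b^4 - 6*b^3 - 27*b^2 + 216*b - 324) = b^4 - 6*b^3 - 23*b^2 + 216*b - 388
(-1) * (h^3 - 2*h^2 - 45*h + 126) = -h^3 + 2*h^2 + 45*h - 126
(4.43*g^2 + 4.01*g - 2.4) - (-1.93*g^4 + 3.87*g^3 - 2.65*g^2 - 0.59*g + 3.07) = 1.93*g^4 - 3.87*g^3 + 7.08*g^2 + 4.6*g - 5.47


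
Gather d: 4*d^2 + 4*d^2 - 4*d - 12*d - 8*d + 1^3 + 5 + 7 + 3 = 8*d^2 - 24*d + 16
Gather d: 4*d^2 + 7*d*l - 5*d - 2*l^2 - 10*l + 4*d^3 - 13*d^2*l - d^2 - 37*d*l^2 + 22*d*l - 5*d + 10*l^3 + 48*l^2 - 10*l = 4*d^3 + d^2*(3 - 13*l) + d*(-37*l^2 + 29*l - 10) + 10*l^3 + 46*l^2 - 20*l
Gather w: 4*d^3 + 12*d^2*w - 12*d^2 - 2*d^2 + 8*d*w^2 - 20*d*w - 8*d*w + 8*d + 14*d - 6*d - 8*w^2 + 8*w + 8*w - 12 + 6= 4*d^3 - 14*d^2 + 16*d + w^2*(8*d - 8) + w*(12*d^2 - 28*d + 16) - 6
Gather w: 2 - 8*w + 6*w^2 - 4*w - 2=6*w^2 - 12*w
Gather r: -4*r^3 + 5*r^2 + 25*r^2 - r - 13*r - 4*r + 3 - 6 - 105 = -4*r^3 + 30*r^2 - 18*r - 108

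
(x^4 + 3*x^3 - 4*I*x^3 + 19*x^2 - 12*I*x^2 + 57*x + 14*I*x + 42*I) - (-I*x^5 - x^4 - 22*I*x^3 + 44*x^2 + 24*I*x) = I*x^5 + 2*x^4 + 3*x^3 + 18*I*x^3 - 25*x^2 - 12*I*x^2 + 57*x - 10*I*x + 42*I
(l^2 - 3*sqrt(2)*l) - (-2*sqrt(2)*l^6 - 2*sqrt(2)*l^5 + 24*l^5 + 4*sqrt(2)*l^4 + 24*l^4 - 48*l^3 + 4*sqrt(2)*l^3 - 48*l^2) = 2*sqrt(2)*l^6 - 24*l^5 + 2*sqrt(2)*l^5 - 24*l^4 - 4*sqrt(2)*l^4 - 4*sqrt(2)*l^3 + 48*l^3 + 49*l^2 - 3*sqrt(2)*l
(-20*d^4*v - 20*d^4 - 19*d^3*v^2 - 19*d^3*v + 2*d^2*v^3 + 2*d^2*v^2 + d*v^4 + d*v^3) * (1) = -20*d^4*v - 20*d^4 - 19*d^3*v^2 - 19*d^3*v + 2*d^2*v^3 + 2*d^2*v^2 + d*v^4 + d*v^3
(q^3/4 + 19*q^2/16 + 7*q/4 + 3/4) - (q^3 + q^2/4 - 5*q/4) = -3*q^3/4 + 15*q^2/16 + 3*q + 3/4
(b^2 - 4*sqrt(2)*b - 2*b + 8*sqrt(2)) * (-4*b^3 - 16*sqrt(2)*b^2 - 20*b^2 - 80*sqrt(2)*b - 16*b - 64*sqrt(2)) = -4*b^5 - 12*b^4 + 152*b^3 + 416*b^2 - 768*b - 1024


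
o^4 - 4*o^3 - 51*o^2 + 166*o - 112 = (o - 8)*(o - 2)*(o - 1)*(o + 7)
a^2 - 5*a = a*(a - 5)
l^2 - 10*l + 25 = (l - 5)^2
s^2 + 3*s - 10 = (s - 2)*(s + 5)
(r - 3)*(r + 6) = r^2 + 3*r - 18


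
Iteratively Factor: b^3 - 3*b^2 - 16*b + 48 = (b - 3)*(b^2 - 16) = (b - 4)*(b - 3)*(b + 4)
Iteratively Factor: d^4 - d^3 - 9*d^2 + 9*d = (d)*(d^3 - d^2 - 9*d + 9) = d*(d - 1)*(d^2 - 9) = d*(d - 1)*(d + 3)*(d - 3)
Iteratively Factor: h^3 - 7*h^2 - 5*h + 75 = (h - 5)*(h^2 - 2*h - 15) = (h - 5)*(h + 3)*(h - 5)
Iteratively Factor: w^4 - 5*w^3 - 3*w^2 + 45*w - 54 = (w - 2)*(w^3 - 3*w^2 - 9*w + 27) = (w - 3)*(w - 2)*(w^2 - 9) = (w - 3)*(w - 2)*(w + 3)*(w - 3)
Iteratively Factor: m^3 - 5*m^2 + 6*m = (m - 3)*(m^2 - 2*m) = m*(m - 3)*(m - 2)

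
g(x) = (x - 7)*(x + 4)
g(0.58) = -29.40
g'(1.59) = 0.18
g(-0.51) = -26.21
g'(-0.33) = -3.66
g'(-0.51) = -4.02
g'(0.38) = -2.24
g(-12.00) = 152.00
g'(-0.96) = -4.92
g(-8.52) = 70.15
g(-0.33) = -26.90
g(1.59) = -30.24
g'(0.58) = -1.84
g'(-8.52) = -20.04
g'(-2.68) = -8.36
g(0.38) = -29.00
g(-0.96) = -24.20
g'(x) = 2*x - 3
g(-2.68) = -12.78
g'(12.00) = 21.00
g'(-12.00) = -27.00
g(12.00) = 80.00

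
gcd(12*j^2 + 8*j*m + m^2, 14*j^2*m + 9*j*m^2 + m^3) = 2*j + m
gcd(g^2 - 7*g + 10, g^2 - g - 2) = g - 2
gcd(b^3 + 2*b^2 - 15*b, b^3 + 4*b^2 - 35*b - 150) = b + 5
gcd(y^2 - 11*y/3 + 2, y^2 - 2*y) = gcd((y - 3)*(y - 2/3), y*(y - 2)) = 1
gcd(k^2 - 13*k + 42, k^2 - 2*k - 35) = k - 7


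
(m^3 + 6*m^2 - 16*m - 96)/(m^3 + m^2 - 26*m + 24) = (m + 4)/(m - 1)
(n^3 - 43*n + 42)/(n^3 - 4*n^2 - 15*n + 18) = (n + 7)/(n + 3)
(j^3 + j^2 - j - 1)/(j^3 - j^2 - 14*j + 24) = (j^3 + j^2 - j - 1)/(j^3 - j^2 - 14*j + 24)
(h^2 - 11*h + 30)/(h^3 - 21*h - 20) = (h - 6)/(h^2 + 5*h + 4)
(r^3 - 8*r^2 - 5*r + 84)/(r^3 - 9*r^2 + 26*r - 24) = (r^2 - 4*r - 21)/(r^2 - 5*r + 6)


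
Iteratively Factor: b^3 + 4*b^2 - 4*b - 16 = (b + 2)*(b^2 + 2*b - 8) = (b - 2)*(b + 2)*(b + 4)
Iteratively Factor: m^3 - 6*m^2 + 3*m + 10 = (m - 5)*(m^2 - m - 2) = (m - 5)*(m + 1)*(m - 2)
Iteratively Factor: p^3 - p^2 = (p)*(p^2 - p) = p^2*(p - 1)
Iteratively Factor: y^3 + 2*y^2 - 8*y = (y - 2)*(y^2 + 4*y) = (y - 2)*(y + 4)*(y)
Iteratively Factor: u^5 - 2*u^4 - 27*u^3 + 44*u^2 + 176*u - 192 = (u + 3)*(u^4 - 5*u^3 - 12*u^2 + 80*u - 64) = (u - 4)*(u + 3)*(u^3 - u^2 - 16*u + 16) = (u - 4)^2*(u + 3)*(u^2 + 3*u - 4) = (u - 4)^2*(u + 3)*(u + 4)*(u - 1)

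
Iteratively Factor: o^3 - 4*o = (o - 2)*(o^2 + 2*o) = o*(o - 2)*(o + 2)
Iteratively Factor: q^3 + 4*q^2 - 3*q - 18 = (q + 3)*(q^2 + q - 6) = (q - 2)*(q + 3)*(q + 3)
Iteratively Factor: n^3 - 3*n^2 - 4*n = (n - 4)*(n^2 + n) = n*(n - 4)*(n + 1)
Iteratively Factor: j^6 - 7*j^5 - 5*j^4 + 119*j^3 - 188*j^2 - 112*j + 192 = (j + 1)*(j^5 - 8*j^4 + 3*j^3 + 116*j^2 - 304*j + 192) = (j - 4)*(j + 1)*(j^4 - 4*j^3 - 13*j^2 + 64*j - 48) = (j - 4)^2*(j + 1)*(j^3 - 13*j + 12) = (j - 4)^2*(j - 3)*(j + 1)*(j^2 + 3*j - 4) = (j - 4)^2*(j - 3)*(j + 1)*(j + 4)*(j - 1)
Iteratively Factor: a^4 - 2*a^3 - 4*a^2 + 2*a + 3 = (a + 1)*(a^3 - 3*a^2 - a + 3) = (a + 1)^2*(a^2 - 4*a + 3) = (a - 3)*(a + 1)^2*(a - 1)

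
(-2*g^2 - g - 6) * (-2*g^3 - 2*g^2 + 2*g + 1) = 4*g^5 + 6*g^4 + 10*g^3 + 8*g^2 - 13*g - 6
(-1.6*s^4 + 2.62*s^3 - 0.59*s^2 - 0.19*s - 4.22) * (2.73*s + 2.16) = -4.368*s^5 + 3.6966*s^4 + 4.0485*s^3 - 1.7931*s^2 - 11.931*s - 9.1152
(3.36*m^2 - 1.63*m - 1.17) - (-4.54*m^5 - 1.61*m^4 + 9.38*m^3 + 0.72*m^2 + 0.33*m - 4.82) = 4.54*m^5 + 1.61*m^4 - 9.38*m^3 + 2.64*m^2 - 1.96*m + 3.65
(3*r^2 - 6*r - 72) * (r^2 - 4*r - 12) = 3*r^4 - 18*r^3 - 84*r^2 + 360*r + 864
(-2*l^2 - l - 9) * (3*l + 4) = -6*l^3 - 11*l^2 - 31*l - 36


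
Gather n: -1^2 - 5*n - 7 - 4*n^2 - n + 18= -4*n^2 - 6*n + 10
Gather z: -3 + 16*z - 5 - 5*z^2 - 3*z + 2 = -5*z^2 + 13*z - 6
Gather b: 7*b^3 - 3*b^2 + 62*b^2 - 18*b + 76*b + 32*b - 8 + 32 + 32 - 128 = 7*b^3 + 59*b^2 + 90*b - 72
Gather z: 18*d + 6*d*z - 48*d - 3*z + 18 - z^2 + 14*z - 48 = -30*d - z^2 + z*(6*d + 11) - 30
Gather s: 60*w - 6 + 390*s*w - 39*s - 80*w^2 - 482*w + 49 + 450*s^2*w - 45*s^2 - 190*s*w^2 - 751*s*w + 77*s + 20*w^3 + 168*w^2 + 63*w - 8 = s^2*(450*w - 45) + s*(-190*w^2 - 361*w + 38) + 20*w^3 + 88*w^2 - 359*w + 35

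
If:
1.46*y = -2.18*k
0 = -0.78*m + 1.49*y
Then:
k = -0.669724770642202*y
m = 1.91025641025641*y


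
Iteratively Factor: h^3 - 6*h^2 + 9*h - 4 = (h - 4)*(h^2 - 2*h + 1) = (h - 4)*(h - 1)*(h - 1)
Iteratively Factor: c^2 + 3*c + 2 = (c + 2)*(c + 1)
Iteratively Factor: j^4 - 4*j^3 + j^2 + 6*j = (j - 3)*(j^3 - j^2 - 2*j) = (j - 3)*(j + 1)*(j^2 - 2*j) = j*(j - 3)*(j + 1)*(j - 2)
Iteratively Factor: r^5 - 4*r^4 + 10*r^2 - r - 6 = (r + 1)*(r^4 - 5*r^3 + 5*r^2 + 5*r - 6) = (r + 1)^2*(r^3 - 6*r^2 + 11*r - 6) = (r - 1)*(r + 1)^2*(r^2 - 5*r + 6) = (r - 3)*(r - 1)*(r + 1)^2*(r - 2)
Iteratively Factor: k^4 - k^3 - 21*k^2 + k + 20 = (k + 1)*(k^3 - 2*k^2 - 19*k + 20) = (k - 1)*(k + 1)*(k^2 - k - 20) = (k - 1)*(k + 1)*(k + 4)*(k - 5)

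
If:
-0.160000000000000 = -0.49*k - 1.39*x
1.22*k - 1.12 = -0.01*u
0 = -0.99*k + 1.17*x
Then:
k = 0.10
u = 100.28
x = 0.08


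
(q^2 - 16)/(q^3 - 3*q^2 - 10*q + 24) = (q + 4)/(q^2 + q - 6)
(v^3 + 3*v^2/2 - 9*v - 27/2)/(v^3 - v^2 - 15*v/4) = 2*(v^2 - 9)/(v*(2*v - 5))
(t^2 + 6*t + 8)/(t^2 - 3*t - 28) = (t + 2)/(t - 7)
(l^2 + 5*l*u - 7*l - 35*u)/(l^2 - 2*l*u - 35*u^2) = (7 - l)/(-l + 7*u)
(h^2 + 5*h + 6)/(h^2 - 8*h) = (h^2 + 5*h + 6)/(h*(h - 8))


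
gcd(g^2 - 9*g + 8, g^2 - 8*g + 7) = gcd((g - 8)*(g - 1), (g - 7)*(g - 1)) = g - 1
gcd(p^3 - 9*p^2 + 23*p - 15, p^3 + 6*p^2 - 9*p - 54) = p - 3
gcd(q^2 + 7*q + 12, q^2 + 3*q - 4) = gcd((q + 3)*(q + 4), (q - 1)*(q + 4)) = q + 4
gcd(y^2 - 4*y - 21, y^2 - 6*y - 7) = y - 7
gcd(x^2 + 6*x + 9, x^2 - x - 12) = x + 3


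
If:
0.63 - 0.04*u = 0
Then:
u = 15.75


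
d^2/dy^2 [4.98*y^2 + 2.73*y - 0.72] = 9.96000000000000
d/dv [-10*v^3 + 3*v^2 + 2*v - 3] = -30*v^2 + 6*v + 2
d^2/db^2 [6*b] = 0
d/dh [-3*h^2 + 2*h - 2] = 2 - 6*h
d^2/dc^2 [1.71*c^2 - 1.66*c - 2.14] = 3.42000000000000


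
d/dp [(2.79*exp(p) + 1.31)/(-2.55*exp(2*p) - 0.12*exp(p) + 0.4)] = (7.1145*exp(2*p) + 6.681*exp(p) + 1.2732)*exp(p)/(6.5025*exp(4*p) + 0.612*exp(3*p) - 2.0256*exp(2*p) - 0.096*exp(p) + 0.16)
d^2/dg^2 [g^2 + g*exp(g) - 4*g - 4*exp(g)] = g*exp(g) - 2*exp(g) + 2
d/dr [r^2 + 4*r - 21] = 2*r + 4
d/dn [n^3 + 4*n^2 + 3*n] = 3*n^2 + 8*n + 3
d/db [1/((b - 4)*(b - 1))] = (5 - 2*b)/(b^4 - 10*b^3 + 33*b^2 - 40*b + 16)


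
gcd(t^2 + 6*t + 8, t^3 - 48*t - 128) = t + 4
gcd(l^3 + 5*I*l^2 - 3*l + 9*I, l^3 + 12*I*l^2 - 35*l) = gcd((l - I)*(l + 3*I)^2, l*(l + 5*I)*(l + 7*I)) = 1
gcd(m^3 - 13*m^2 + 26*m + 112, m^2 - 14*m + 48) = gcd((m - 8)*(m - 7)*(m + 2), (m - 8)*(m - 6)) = m - 8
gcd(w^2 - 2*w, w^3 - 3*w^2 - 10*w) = w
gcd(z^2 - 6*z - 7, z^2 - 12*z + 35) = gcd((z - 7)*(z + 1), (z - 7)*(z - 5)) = z - 7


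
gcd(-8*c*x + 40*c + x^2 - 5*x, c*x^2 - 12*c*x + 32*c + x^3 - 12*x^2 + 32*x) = 1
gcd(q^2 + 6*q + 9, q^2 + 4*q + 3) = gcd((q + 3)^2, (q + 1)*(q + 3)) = q + 3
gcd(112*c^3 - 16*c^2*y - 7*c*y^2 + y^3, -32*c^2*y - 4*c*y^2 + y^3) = 4*c + y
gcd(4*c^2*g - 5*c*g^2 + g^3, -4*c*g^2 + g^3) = 4*c*g - g^2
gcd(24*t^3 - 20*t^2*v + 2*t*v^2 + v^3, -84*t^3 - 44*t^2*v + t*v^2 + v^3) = 6*t + v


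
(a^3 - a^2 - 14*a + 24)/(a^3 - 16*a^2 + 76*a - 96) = (a^2 + a - 12)/(a^2 - 14*a + 48)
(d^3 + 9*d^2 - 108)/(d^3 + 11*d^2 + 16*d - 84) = (d^2 + 3*d - 18)/(d^2 + 5*d - 14)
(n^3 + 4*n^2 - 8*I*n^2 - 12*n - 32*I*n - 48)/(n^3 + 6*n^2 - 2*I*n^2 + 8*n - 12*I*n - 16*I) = (n - 6*I)/(n + 2)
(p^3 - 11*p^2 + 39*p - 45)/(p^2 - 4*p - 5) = (p^2 - 6*p + 9)/(p + 1)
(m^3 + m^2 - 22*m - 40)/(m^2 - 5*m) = m + 6 + 8/m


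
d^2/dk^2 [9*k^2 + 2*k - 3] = 18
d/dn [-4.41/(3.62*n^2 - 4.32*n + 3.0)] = (31.9284*n - 19.0512)/(3.62*n^2 - 4.32*n + 3.0)^2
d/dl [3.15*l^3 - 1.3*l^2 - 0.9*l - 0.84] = 9.45*l^2 - 2.6*l - 0.9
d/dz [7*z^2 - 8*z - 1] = 14*z - 8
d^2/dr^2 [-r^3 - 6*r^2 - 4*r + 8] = -6*r - 12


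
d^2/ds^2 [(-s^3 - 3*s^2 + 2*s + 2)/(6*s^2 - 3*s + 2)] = 6*(7*s^3 + 114*s^2 - 64*s - 2)/(216*s^6 - 324*s^5 + 378*s^4 - 243*s^3 + 126*s^2 - 36*s + 8)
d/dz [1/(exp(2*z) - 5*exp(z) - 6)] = (5 - 2*exp(z))*exp(z)/(-exp(2*z) + 5*exp(z) + 6)^2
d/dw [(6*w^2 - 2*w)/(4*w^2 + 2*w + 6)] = (5*w^2 + 18*w - 3)/(4*w^4 + 4*w^3 + 13*w^2 + 6*w + 9)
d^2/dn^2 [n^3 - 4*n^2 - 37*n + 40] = 6*n - 8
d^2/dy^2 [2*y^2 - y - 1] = 4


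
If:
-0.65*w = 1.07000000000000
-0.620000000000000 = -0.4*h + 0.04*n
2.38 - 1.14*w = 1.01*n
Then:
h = 1.97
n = 4.21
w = -1.65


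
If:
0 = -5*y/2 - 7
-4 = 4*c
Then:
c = -1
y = -14/5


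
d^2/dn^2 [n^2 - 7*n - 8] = 2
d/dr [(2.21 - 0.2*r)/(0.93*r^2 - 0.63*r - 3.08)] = (0.186*r^2 - 4.1106*r + 2.0083)/(0.8649*r^4 - 1.1718*r^3 - 5.3319*r^2 + 3.8808*r + 9.4864)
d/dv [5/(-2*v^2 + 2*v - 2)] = 5*(2*v - 1)/(2*(v^2 - v + 1)^2)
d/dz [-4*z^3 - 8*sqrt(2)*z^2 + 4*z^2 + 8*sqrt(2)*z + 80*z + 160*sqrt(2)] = -12*z^2 - 16*sqrt(2)*z + 8*z + 8*sqrt(2) + 80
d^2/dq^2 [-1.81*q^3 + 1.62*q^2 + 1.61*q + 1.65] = 3.24 - 10.86*q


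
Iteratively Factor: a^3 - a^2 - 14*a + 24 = (a - 2)*(a^2 + a - 12) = (a - 3)*(a - 2)*(a + 4)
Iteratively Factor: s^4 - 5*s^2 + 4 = (s - 2)*(s^3 + 2*s^2 - s - 2) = (s - 2)*(s - 1)*(s^2 + 3*s + 2) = (s - 2)*(s - 1)*(s + 2)*(s + 1)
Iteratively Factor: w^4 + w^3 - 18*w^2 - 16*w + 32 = (w + 4)*(w^3 - 3*w^2 - 6*w + 8) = (w - 1)*(w + 4)*(w^2 - 2*w - 8) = (w - 4)*(w - 1)*(w + 4)*(w + 2)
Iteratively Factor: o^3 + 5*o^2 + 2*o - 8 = (o + 4)*(o^2 + o - 2) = (o - 1)*(o + 4)*(o + 2)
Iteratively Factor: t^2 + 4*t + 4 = (t + 2)*(t + 2)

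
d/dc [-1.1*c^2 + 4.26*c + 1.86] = 4.26 - 2.2*c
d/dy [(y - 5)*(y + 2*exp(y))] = y + (y - 5)*(2*exp(y) + 1) + 2*exp(y)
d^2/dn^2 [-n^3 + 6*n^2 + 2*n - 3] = 12 - 6*n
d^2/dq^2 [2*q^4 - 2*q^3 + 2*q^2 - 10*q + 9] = 24*q^2 - 12*q + 4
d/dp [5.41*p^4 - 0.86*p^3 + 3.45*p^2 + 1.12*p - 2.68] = 21.64*p^3 - 2.58*p^2 + 6.9*p + 1.12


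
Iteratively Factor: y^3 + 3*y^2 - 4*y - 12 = (y + 2)*(y^2 + y - 6) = (y - 2)*(y + 2)*(y + 3)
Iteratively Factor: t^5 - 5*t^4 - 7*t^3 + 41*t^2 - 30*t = (t)*(t^4 - 5*t^3 - 7*t^2 + 41*t - 30) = t*(t - 5)*(t^3 - 7*t + 6) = t*(t - 5)*(t - 2)*(t^2 + 2*t - 3) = t*(t - 5)*(t - 2)*(t - 1)*(t + 3)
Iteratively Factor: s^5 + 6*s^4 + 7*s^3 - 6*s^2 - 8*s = (s + 2)*(s^4 + 4*s^3 - s^2 - 4*s) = (s + 1)*(s + 2)*(s^3 + 3*s^2 - 4*s) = (s + 1)*(s + 2)*(s + 4)*(s^2 - s) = s*(s + 1)*(s + 2)*(s + 4)*(s - 1)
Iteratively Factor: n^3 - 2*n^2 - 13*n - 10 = (n + 2)*(n^2 - 4*n - 5) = (n + 1)*(n + 2)*(n - 5)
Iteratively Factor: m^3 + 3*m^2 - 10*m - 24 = (m + 4)*(m^2 - m - 6) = (m + 2)*(m + 4)*(m - 3)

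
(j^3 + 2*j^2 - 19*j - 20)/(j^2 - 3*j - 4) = j + 5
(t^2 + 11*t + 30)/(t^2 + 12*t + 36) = (t + 5)/(t + 6)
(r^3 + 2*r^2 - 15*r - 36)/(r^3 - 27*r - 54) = (r - 4)/(r - 6)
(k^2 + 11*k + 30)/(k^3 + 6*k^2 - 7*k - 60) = (k + 6)/(k^2 + k - 12)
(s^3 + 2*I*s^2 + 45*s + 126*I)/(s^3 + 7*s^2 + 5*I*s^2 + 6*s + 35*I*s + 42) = (s^2 - 4*I*s + 21)/(s^2 + s*(7 - I) - 7*I)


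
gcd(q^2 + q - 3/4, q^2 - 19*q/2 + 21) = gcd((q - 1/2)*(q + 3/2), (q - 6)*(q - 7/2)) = 1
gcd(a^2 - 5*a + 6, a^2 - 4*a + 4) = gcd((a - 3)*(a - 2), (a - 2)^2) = a - 2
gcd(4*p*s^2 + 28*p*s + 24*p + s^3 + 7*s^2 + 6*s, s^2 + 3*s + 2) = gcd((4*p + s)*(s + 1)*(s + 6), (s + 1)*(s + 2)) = s + 1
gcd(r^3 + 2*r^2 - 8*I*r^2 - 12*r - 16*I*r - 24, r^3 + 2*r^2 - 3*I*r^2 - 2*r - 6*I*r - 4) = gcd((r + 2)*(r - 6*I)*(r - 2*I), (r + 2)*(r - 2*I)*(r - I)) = r^2 + r*(2 - 2*I) - 4*I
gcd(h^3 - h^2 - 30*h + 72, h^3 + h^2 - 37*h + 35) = 1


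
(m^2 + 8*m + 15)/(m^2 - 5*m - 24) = (m + 5)/(m - 8)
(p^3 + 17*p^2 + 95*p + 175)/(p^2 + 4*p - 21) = (p^2 + 10*p + 25)/(p - 3)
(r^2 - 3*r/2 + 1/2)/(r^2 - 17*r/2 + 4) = (r - 1)/(r - 8)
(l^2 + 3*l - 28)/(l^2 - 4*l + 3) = (l^2 + 3*l - 28)/(l^2 - 4*l + 3)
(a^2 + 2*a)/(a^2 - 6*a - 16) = a/(a - 8)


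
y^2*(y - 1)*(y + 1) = y^4 - y^2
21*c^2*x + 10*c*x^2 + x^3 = x*(3*c + x)*(7*c + x)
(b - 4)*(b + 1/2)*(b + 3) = b^3 - b^2/2 - 25*b/2 - 6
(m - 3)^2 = m^2 - 6*m + 9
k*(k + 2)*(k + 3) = k^3 + 5*k^2 + 6*k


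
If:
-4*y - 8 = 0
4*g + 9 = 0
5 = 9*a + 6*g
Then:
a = 37/18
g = -9/4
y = -2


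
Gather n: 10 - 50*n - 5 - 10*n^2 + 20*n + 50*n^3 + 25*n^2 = 50*n^3 + 15*n^2 - 30*n + 5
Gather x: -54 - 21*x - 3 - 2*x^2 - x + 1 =-2*x^2 - 22*x - 56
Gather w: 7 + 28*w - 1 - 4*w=24*w + 6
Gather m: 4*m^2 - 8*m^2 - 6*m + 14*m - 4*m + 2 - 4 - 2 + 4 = -4*m^2 + 4*m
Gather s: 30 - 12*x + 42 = 72 - 12*x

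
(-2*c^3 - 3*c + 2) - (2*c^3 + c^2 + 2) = -4*c^3 - c^2 - 3*c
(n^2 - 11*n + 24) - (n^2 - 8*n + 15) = 9 - 3*n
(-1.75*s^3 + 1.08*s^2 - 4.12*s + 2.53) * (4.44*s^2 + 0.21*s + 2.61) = -7.77*s^5 + 4.4277*s^4 - 22.6335*s^3 + 13.1868*s^2 - 10.2219*s + 6.6033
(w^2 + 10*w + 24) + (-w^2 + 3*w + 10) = 13*w + 34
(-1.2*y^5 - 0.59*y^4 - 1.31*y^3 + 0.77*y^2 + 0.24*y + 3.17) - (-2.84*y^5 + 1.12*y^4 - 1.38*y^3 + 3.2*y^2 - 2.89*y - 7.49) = 1.64*y^5 - 1.71*y^4 + 0.0699999999999998*y^3 - 2.43*y^2 + 3.13*y + 10.66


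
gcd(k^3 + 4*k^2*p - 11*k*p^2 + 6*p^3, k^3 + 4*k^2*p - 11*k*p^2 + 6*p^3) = k^3 + 4*k^2*p - 11*k*p^2 + 6*p^3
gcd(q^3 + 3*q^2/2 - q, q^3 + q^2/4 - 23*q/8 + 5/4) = q^2 + 3*q/2 - 1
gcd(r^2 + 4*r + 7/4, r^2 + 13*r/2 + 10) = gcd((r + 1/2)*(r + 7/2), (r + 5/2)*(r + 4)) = 1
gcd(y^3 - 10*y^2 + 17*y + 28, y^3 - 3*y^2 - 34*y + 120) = y - 4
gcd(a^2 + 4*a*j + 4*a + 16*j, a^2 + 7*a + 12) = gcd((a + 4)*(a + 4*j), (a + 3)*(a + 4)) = a + 4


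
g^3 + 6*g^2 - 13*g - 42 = (g - 3)*(g + 2)*(g + 7)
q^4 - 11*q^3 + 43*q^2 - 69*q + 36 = (q - 4)*(q - 3)^2*(q - 1)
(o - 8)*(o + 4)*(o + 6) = o^3 + 2*o^2 - 56*o - 192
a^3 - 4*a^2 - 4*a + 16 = (a - 4)*(a - 2)*(a + 2)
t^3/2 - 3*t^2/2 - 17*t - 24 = (t/2 + 1)*(t - 8)*(t + 3)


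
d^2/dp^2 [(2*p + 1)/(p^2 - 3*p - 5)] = 2*((5 - 6*p)*(-p^2 + 3*p + 5) - (2*p - 3)^2*(2*p + 1))/(-p^2 + 3*p + 5)^3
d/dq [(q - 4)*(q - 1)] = 2*q - 5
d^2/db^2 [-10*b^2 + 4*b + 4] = -20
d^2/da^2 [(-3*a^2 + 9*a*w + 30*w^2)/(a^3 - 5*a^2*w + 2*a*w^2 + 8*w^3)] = 6*(-a^6 + 9*a^5*w + 21*a^4*w^2 - 285*a^3*w^3 + 546*a^2*w^4 - 180*a*w^5 + 328*w^6)/(a^9 - 15*a^8*w + 81*a^7*w^2 - 161*a^6*w^3 - 78*a^5*w^4 + 636*a^4*w^5 - 280*a^3*w^6 - 864*a^2*w^7 + 384*a*w^8 + 512*w^9)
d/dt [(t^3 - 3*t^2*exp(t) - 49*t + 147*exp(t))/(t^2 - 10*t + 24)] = (-2*(t - 5)*(t^3 - 3*t^2*exp(t) - 49*t + 147*exp(t)) + (t^2 - 10*t + 24)*(-3*t^2*exp(t) + 3*t^2 - 6*t*exp(t) + 147*exp(t) - 49))/(t^2 - 10*t + 24)^2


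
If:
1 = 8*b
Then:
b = 1/8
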